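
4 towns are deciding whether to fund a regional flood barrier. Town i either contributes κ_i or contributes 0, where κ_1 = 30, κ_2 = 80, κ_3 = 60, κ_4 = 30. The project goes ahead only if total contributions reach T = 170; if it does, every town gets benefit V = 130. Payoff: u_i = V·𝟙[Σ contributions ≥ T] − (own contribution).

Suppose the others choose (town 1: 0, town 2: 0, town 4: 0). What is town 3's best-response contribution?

0

Others' total = 0. Even contributing 60 gives 60 < 170: no benefit either way.
Best response: 0.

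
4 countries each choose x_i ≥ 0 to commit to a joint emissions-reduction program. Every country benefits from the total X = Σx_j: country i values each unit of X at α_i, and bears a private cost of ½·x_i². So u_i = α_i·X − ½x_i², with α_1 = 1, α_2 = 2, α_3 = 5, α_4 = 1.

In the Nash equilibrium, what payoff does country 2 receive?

16

Country i's FOC: ∂u_i/∂x_i = α_i − x_i = 0, so x_i* = α_i.
NE contributions = (1, 2, 5, 1); X = 9.
u_2 = α_2·X − ½·(x_2)² = 2·9 − ½·2² = 16.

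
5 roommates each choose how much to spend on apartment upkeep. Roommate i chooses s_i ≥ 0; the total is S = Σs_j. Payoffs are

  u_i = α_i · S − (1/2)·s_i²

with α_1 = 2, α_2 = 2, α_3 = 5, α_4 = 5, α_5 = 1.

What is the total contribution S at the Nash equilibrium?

15

Roommate i's FOC: ∂u_i/∂s_i = α_i − s_i = 0, so s_i* = α_i.
NE contributions = (2, 2, 5, 5, 1); S = 15.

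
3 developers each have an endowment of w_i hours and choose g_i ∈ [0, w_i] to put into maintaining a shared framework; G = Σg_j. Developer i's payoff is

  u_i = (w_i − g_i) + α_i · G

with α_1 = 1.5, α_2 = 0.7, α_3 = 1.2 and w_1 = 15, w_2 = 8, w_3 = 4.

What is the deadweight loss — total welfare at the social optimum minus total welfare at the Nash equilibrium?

∂u_i/∂g_i = α_i − 1, so developer i contributes w_i if α_i > 1, else 0.
α_i > 1 for i ∈ {1, 3}; NE contributions (15, 0, 4), G = 19.
W^NE = Σw_i − G^NE + (Σα_i)·G^NE = 27 + 2.4·19 = 72.6.
Planner: ∂(Σu_j)/∂g_i = Σα_j − 1 = 2.4 > 0, so everyone contributes w_i; G^SO = 27, W^SO = 27 + 2.4·27 = 91.8.
Deadweight loss = 19.2.

19.2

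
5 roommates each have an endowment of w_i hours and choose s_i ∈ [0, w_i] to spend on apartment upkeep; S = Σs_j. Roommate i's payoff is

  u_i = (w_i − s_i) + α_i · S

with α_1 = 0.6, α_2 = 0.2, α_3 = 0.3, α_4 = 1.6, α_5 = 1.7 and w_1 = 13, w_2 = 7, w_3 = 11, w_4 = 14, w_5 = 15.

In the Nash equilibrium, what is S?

∂u_i/∂s_i = α_i − 1, so roommate i contributes w_i if α_i > 1, else 0.
α_i > 1 for i ∈ {4, 5}; NE contributions (0, 0, 0, 14, 15), S = 29.

29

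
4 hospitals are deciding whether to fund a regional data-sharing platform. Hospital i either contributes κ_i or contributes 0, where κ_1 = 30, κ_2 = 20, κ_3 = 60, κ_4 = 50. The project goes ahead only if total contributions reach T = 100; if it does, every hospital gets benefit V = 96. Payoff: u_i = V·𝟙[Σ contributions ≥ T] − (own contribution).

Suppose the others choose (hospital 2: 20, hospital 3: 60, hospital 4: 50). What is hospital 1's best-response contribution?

Others' total = 130 ≥ 100; contributing adds cost 30 for no extra benefit.
Best response: 0.

0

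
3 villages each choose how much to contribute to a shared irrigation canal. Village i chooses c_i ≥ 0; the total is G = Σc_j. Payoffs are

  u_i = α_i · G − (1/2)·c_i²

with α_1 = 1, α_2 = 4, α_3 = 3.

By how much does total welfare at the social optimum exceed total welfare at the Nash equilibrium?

Village i's FOC: ∂u_i/∂c_i = α_i − c_i = 0, so c_i* = α_i.
NE contributions = (1, 4, 3); G = 8.
W^NE = (Σα)·G − ½Σα_i² = 8² − ½·26 = 51.
Planner sets c_i = Σα_j = 8 for every i, so G^SO = 3·8 = 24.
W^SO = (Σα)·G^SO − ½·3·(Σα)² = (3/2)·8² = 96.
Deadweight loss = W^SO − W^NE = 45.

45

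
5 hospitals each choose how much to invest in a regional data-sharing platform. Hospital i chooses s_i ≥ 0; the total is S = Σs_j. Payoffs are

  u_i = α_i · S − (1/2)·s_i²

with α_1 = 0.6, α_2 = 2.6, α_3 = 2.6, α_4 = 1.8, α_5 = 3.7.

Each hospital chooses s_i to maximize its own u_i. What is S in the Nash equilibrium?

Hospital i's FOC: ∂u_i/∂s_i = α_i − s_i = 0, so s_i* = α_i.
NE contributions = (0.6, 2.6, 2.6, 1.8, 3.7); S = 11.3.

11.3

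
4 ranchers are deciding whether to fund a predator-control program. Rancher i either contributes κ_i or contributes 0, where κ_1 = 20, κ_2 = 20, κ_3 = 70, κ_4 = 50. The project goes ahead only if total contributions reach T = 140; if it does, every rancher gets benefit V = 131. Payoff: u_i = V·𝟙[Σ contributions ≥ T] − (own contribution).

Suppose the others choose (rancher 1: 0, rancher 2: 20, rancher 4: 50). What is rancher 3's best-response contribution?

70

Others' total = 70. Contributing 70 brings total to 140 ≥ 140: gain V − κ_3 = 61.
Best response: 70.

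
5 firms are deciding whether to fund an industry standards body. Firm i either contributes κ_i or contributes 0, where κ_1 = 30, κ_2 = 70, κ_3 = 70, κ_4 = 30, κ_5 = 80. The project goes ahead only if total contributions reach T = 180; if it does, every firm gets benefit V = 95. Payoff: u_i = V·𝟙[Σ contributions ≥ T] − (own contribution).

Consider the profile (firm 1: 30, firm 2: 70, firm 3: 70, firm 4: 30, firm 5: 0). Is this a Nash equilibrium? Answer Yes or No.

Yes

Total = 200 ≥ 180: provided.
Firm 1 (pledges 30, payoff 65): dropping to 0 → total 170, payoff 0. No gain.
Firm 2 (pledges 70, payoff 25): dropping to 0 → total 130, payoff 0. No gain.
Firm 3 (pledges 70, payoff 25): dropping to 0 → total 130, payoff 0. No gain.
Firm 4 (pledges 30, payoff 65): dropping to 0 → total 170, payoff 0. No gain.
Firm 5 (pledges 0, payoff 95): pledging 80 → total 280, payoff 15. No gain.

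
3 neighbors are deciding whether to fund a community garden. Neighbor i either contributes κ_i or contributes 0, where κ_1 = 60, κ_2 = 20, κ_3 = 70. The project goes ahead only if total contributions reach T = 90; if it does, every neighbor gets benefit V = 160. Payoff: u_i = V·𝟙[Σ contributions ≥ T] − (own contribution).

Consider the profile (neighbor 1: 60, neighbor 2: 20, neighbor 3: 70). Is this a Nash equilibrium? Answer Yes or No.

No

Total = 150 ≥ 90: provided.
Neighbor 1 (pledges 60, payoff 100): dropping to 0 → total 90, payoff 160. Profitable deviation.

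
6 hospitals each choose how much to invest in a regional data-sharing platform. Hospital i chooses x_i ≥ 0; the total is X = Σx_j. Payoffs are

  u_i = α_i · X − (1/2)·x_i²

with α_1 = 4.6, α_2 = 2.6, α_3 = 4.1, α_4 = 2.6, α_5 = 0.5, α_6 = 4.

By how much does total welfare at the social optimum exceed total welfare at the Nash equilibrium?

Hospital i's FOC: ∂u_i/∂x_i = α_i − x_i = 0, so x_i* = α_i.
NE contributions = (4.6, 2.6, 4.1, 2.6, 0.5, 4); X = 18.4.
W^NE = (Σα)·X − ½Σα_i² = 18.4² − ½·67.74 = 304.69.
Planner sets x_i = Σα_j = 18.4 for every i, so X^SO = 6·18.4 = 110.4.
W^SO = (Σα)·X^SO − ½·6·(Σα)² = (6/2)·18.4² = 1015.68.
Deadweight loss = W^SO − W^NE = 710.99.

710.99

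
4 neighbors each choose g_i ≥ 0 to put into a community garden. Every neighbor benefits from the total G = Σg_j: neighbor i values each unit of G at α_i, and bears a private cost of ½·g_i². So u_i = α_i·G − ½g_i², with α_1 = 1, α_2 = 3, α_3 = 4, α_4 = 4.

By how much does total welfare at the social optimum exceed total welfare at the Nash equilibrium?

165

Neighbor i's FOC: ∂u_i/∂g_i = α_i − g_i = 0, so g_i* = α_i.
NE contributions = (1, 3, 4, 4); G = 12.
W^NE = (Σα)·G − ½Σα_i² = 12² − ½·42 = 123.
Planner sets g_i = Σα_j = 12 for every i, so G^SO = 4·12 = 48.
W^SO = (Σα)·G^SO − ½·4·(Σα)² = (4/2)·12² = 288.
Deadweight loss = W^SO − W^NE = 165.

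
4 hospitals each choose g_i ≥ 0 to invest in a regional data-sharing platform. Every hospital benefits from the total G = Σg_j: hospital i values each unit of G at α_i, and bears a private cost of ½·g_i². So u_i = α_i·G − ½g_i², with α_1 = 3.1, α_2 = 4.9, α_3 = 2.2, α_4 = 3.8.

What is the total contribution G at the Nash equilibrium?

Hospital i's FOC: ∂u_i/∂g_i = α_i − g_i = 0, so g_i* = α_i.
NE contributions = (3.1, 4.9, 2.2, 3.8); G = 14.

14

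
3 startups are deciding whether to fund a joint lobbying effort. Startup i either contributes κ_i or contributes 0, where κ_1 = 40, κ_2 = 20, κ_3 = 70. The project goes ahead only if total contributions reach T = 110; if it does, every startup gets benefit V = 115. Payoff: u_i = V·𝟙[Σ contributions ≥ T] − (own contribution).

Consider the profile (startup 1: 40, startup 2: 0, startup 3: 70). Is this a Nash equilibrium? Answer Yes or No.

Total = 110 ≥ 110: provided.
Startup 1 (pledges 40, payoff 75): dropping to 0 → total 70, payoff 0. No gain.
Startup 2 (pledges 0, payoff 115): pledging 20 → total 130, payoff 95. No gain.
Startup 3 (pledges 70, payoff 45): dropping to 0 → total 40, payoff 0. No gain.

Yes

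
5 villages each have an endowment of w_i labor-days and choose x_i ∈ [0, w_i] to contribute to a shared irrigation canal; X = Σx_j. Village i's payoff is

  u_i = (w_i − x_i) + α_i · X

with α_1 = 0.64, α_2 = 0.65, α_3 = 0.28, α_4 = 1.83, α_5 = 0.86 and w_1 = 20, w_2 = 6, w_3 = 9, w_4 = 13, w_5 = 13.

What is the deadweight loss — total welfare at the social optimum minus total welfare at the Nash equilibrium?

156.48

∂u_i/∂x_i = α_i − 1, so village i contributes w_i if α_i > 1, else 0.
α_i > 1 for i ∈ {4}; NE contributions (0, 0, 0, 13, 0), X = 13.
W^NE = Σw_i − X^NE + (Σα_i)·X^NE = 61 + 3.26·13 = 103.38.
Planner: ∂(Σu_j)/∂x_i = Σα_j − 1 = 3.26 > 0, so everyone contributes w_i; X^SO = 61, W^SO = 61 + 3.26·61 = 259.86.
Deadweight loss = 156.48.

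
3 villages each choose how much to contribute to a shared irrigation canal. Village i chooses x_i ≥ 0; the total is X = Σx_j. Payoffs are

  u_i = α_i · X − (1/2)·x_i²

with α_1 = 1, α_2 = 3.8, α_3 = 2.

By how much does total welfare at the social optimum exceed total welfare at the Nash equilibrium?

32.84

Village i's FOC: ∂u_i/∂x_i = α_i − x_i = 0, so x_i* = α_i.
NE contributions = (1, 3.8, 2); X = 6.8.
W^NE = (Σα)·X − ½Σα_i² = 6.8² − ½·19.44 = 36.52.
Planner sets x_i = Σα_j = 6.8 for every i, so X^SO = 3·6.8 = 20.4.
W^SO = (Σα)·X^SO − ½·3·(Σα)² = (3/2)·6.8² = 69.36.
Deadweight loss = W^SO − W^NE = 32.84.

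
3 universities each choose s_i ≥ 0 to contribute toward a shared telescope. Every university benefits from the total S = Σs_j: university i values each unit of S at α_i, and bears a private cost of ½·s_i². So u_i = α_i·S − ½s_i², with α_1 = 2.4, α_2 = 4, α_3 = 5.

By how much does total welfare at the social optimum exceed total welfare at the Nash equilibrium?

88.36

University i's FOC: ∂u_i/∂s_i = α_i − s_i = 0, so s_i* = α_i.
NE contributions = (2.4, 4, 5); S = 11.4.
W^NE = (Σα)·S − ½Σα_i² = 11.4² − ½·46.76 = 106.58.
Planner sets s_i = Σα_j = 11.4 for every i, so S^SO = 3·11.4 = 34.2.
W^SO = (Σα)·S^SO − ½·3·(Σα)² = (3/2)·11.4² = 194.94.
Deadweight loss = W^SO − W^NE = 88.36.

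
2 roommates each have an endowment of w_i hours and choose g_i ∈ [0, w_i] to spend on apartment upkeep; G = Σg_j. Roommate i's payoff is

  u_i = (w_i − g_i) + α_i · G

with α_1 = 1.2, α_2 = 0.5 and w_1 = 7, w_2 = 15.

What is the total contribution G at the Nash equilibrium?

∂u_i/∂g_i = α_i − 1, so roommate i contributes w_i if α_i > 1, else 0.
α_i > 1 for i ∈ {1}; NE contributions (7, 0), G = 7.

7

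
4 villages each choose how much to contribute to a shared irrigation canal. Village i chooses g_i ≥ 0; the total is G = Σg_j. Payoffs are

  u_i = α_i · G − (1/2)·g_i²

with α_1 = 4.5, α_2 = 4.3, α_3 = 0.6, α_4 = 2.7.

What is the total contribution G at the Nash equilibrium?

12.1

Village i's FOC: ∂u_i/∂g_i = α_i − g_i = 0, so g_i* = α_i.
NE contributions = (4.5, 4.3, 0.6, 2.7); G = 12.1.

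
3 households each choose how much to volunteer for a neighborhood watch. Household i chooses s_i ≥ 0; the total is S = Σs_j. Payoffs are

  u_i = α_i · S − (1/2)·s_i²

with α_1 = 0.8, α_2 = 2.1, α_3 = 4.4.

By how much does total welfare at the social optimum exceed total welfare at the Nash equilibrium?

38.85

Household i's FOC: ∂u_i/∂s_i = α_i − s_i = 0, so s_i* = α_i.
NE contributions = (0.8, 2.1, 4.4); S = 7.3.
W^NE = (Σα)·S − ½Σα_i² = 7.3² − ½·24.41 = 41.085.
Planner sets s_i = Σα_j = 7.3 for every i, so S^SO = 3·7.3 = 21.9.
W^SO = (Σα)·S^SO − ½·3·(Σα)² = (3/2)·7.3² = 79.935.
Deadweight loss = W^SO − W^NE = 38.85.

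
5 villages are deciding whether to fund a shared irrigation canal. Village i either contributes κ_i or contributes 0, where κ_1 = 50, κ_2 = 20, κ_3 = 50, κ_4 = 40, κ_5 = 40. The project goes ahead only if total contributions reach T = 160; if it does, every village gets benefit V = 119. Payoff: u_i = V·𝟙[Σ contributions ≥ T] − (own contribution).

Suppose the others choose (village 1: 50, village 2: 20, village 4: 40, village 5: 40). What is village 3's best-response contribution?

Others' total = 150. Contributing 50 brings total to 200 ≥ 160: gain V − κ_3 = 69.
Best response: 50.

50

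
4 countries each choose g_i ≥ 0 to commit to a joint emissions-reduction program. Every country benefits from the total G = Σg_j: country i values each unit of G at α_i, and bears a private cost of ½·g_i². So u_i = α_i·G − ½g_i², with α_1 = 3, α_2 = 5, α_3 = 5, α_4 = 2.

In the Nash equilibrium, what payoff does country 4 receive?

Country i's FOC: ∂u_i/∂g_i = α_i − g_i = 0, so g_i* = α_i.
NE contributions = (3, 5, 5, 2); G = 15.
u_4 = α_4·G − ½·(g_4)² = 2·15 − ½·2² = 28.

28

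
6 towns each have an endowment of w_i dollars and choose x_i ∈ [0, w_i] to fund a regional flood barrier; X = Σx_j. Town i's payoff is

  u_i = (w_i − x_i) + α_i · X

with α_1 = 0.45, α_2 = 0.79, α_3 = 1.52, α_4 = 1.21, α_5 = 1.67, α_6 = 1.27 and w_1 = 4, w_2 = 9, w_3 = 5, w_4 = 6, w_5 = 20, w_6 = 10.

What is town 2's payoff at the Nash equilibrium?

41.39

∂u_i/∂x_i = α_i − 1, so town i contributes w_i if α_i > 1, else 0.
α_i > 1 for i ∈ {3, 4, 5, 6}; NE contributions (0, 0, 5, 6, 20, 10), X = 41.
u_2 = (9 − 0) + 0.79·41 = 41.39.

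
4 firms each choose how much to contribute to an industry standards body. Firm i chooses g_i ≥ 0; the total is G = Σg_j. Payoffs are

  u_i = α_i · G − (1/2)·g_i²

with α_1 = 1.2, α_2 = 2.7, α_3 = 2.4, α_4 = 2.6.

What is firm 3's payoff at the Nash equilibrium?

18.48

Firm i's FOC: ∂u_i/∂g_i = α_i − g_i = 0, so g_i* = α_i.
NE contributions = (1.2, 2.7, 2.4, 2.6); G = 8.9.
u_3 = α_3·G − ½·(g_3)² = 2.4·8.9 − ½·2.4² = 18.48.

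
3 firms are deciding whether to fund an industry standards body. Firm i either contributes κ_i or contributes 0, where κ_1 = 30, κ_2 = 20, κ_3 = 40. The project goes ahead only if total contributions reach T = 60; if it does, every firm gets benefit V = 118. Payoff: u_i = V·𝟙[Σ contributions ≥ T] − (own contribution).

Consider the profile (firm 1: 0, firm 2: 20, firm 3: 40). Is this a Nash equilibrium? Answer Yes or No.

Total = 60 ≥ 60: provided.
Firm 1 (pledges 0, payoff 118): pledging 30 → total 90, payoff 88. No gain.
Firm 2 (pledges 20, payoff 98): dropping to 0 → total 40, payoff 0. No gain.
Firm 3 (pledges 40, payoff 78): dropping to 0 → total 20, payoff 0. No gain.

Yes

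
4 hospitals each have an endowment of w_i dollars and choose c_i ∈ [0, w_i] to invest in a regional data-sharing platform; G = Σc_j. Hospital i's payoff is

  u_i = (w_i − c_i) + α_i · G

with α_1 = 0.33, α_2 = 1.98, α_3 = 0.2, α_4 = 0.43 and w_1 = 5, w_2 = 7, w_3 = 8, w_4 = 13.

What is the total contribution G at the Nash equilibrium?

7

∂u_i/∂c_i = α_i − 1, so hospital i contributes w_i if α_i > 1, else 0.
α_i > 1 for i ∈ {2}; NE contributions (0, 7, 0, 0), G = 7.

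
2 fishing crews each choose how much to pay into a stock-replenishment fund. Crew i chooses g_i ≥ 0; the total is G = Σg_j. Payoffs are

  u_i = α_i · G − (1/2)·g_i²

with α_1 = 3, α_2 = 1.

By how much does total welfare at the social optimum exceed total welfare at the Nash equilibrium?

Crew i's FOC: ∂u_i/∂g_i = α_i − g_i = 0, so g_i* = α_i.
NE contributions = (3, 1); G = 4.
W^NE = (Σα)·G − ½Σα_i² = 4² − ½·10 = 11.
Planner sets g_i = Σα_j = 4 for every i, so G^SO = 2·4 = 8.
W^SO = (Σα)·G^SO − ½·2·(Σα)² = (2/2)·4² = 16.
Deadweight loss = W^SO − W^NE = 5.

5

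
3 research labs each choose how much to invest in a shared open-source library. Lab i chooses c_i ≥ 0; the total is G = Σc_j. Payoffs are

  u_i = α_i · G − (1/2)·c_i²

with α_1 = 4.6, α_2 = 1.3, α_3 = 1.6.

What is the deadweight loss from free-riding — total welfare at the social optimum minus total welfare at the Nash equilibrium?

40.83

Lab i's FOC: ∂u_i/∂c_i = α_i − c_i = 0, so c_i* = α_i.
NE contributions = (4.6, 1.3, 1.6); G = 7.5.
W^NE = (Σα)·G − ½Σα_i² = 7.5² − ½·25.41 = 43.545.
Planner sets c_i = Σα_j = 7.5 for every i, so G^SO = 3·7.5 = 22.5.
W^SO = (Σα)·G^SO − ½·3·(Σα)² = (3/2)·7.5² = 84.375.
Deadweight loss = W^SO − W^NE = 40.83.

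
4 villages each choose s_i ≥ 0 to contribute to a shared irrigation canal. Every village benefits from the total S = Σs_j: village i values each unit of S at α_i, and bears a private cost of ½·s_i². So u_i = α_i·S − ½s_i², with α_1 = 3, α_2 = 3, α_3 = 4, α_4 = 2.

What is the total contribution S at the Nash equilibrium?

12

Village i's FOC: ∂u_i/∂s_i = α_i − s_i = 0, so s_i* = α_i.
NE contributions = (3, 3, 4, 2); S = 12.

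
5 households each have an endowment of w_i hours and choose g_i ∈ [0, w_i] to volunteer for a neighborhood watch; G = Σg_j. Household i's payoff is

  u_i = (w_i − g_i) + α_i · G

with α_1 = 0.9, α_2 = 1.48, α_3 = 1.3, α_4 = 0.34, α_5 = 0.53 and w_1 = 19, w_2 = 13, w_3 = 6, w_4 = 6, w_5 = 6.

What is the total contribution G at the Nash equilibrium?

19

∂u_i/∂g_i = α_i − 1, so household i contributes w_i if α_i > 1, else 0.
α_i > 1 for i ∈ {2, 3}; NE contributions (0, 13, 6, 0, 0), G = 19.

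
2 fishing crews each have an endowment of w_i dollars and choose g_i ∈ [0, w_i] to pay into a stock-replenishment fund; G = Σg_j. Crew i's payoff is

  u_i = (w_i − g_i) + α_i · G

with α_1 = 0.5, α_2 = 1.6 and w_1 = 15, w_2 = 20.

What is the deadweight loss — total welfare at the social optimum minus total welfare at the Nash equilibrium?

16.5

∂u_i/∂g_i = α_i − 1, so crew i contributes w_i if α_i > 1, else 0.
α_i > 1 for i ∈ {2}; NE contributions (0, 20), G = 20.
W^NE = Σw_i − G^NE + (Σα_i)·G^NE = 35 + 1.1·20 = 57.
Planner: ∂(Σu_j)/∂g_i = Σα_j − 1 = 1.1 > 0, so everyone contributes w_i; G^SO = 35, W^SO = 35 + 1.1·35 = 73.5.
Deadweight loss = 16.5.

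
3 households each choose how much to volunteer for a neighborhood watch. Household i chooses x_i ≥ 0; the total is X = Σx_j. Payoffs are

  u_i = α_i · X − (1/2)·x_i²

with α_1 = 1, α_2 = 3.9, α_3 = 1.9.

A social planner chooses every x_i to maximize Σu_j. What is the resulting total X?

Planner FOC: ∂(Σu_j)/∂x_i = (Σα_j) − x_i = 0, so x_i^SO = Σα_j = 6.8 for every i; X^SO = 20.4.

20.4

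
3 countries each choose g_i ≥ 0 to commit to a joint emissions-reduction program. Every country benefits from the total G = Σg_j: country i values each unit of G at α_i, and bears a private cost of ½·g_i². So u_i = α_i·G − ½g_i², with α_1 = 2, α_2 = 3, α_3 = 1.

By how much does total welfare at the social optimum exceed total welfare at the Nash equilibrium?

Country i's FOC: ∂u_i/∂g_i = α_i − g_i = 0, so g_i* = α_i.
NE contributions = (2, 3, 1); G = 6.
W^NE = (Σα)·G − ½Σα_i² = 6² − ½·14 = 29.
Planner sets g_i = Σα_j = 6 for every i, so G^SO = 3·6 = 18.
W^SO = (Σα)·G^SO − ½·3·(Σα)² = (3/2)·6² = 54.
Deadweight loss = W^SO − W^NE = 25.

25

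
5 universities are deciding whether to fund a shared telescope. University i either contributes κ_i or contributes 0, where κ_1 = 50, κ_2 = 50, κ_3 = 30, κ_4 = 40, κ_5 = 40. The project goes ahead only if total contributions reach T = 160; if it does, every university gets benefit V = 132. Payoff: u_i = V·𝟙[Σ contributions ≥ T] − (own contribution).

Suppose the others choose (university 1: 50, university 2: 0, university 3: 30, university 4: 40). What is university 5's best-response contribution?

40

Others' total = 120. Contributing 40 brings total to 160 ≥ 160: gain V − κ_5 = 92.
Best response: 40.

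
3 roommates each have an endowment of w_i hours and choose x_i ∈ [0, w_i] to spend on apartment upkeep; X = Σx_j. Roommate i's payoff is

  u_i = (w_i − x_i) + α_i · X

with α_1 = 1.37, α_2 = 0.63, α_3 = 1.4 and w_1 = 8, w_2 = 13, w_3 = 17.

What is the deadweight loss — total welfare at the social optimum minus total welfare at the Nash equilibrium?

∂u_i/∂x_i = α_i − 1, so roommate i contributes w_i if α_i > 1, else 0.
α_i > 1 for i ∈ {1, 3}; NE contributions (8, 0, 17), X = 25.
W^NE = Σw_i − X^NE + (Σα_i)·X^NE = 38 + 2.4·25 = 98.
Planner: ∂(Σu_j)/∂x_i = Σα_j − 1 = 2.4 > 0, so everyone contributes w_i; X^SO = 38, W^SO = 38 + 2.4·38 = 129.2.
Deadweight loss = 31.2.

31.2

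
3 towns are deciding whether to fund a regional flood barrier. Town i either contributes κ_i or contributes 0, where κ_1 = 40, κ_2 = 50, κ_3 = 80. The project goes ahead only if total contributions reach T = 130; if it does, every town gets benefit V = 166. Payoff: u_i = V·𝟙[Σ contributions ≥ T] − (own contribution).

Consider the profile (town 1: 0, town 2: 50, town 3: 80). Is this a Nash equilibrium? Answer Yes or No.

Total = 130 ≥ 130: provided.
Town 1 (pledges 0, payoff 166): pledging 40 → total 170, payoff 126. No gain.
Town 2 (pledges 50, payoff 116): dropping to 0 → total 80, payoff 0. No gain.
Town 3 (pledges 80, payoff 86): dropping to 0 → total 50, payoff 0. No gain.

Yes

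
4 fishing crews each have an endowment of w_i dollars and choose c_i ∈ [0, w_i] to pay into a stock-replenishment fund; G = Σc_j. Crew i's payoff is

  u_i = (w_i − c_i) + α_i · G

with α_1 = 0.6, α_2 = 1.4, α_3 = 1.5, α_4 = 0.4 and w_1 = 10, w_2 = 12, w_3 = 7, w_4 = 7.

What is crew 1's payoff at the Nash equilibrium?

21.4

∂u_i/∂c_i = α_i − 1, so crew i contributes w_i if α_i > 1, else 0.
α_i > 1 for i ∈ {2, 3}; NE contributions (0, 12, 7, 0), G = 19.
u_1 = (10 − 0) + 0.6·19 = 21.4.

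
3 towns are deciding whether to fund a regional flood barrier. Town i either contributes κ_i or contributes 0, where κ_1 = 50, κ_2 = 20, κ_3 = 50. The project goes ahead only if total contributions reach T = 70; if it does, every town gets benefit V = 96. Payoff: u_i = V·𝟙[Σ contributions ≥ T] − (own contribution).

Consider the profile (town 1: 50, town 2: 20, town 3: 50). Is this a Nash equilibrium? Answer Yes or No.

Total = 120 ≥ 70: provided.
Town 1 (pledges 50, payoff 46): dropping to 0 → total 70, payoff 96. Profitable deviation.

No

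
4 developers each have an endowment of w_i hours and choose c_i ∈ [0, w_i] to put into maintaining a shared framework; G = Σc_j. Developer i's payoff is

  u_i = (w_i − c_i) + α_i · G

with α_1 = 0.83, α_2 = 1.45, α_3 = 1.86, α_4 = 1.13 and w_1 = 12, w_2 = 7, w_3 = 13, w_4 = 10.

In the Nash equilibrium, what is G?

30

∂u_i/∂c_i = α_i − 1, so developer i contributes w_i if α_i > 1, else 0.
α_i > 1 for i ∈ {2, 3, 4}; NE contributions (0, 7, 13, 10), G = 30.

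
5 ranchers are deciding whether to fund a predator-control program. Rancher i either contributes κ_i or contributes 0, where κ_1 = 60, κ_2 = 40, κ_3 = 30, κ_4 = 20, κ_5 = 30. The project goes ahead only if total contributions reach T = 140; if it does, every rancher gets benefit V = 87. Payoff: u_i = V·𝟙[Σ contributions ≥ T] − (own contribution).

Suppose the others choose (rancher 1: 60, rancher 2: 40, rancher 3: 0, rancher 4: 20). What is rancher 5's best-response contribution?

Others' total = 120. Contributing 30 brings total to 150 ≥ 140: gain V − κ_5 = 57.
Best response: 30.

30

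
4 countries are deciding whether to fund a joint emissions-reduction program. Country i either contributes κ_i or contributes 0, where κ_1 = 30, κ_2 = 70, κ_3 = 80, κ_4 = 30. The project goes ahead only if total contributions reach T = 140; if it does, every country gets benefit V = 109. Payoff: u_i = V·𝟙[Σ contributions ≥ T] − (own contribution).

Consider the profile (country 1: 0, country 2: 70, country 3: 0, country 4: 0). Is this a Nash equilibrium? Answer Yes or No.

No

Total = 70 < 140: not provided.
Country 1 (pledges 0, payoff 0): pledging 30 → total 100, payoff -30. No gain.
Country 2 (pledges 70, payoff -70): dropping to 0 → total 0, payoff 0. Profitable deviation.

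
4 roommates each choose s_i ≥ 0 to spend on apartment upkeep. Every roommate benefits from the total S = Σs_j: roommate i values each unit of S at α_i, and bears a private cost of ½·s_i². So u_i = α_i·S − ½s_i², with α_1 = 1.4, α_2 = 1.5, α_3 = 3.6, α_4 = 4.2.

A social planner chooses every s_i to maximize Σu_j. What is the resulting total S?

42.8

Planner FOC: ∂(Σu_j)/∂s_i = (Σα_j) − s_i = 0, so s_i^SO = Σα_j = 10.7 for every i; S^SO = 42.8.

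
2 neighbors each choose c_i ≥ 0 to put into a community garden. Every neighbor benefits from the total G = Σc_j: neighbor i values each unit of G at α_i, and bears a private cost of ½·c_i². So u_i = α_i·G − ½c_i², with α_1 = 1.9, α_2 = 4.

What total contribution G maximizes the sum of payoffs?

Planner FOC: ∂(Σu_j)/∂c_i = (Σα_j) − c_i = 0, so c_i^SO = Σα_j = 5.9 for every i; G^SO = 11.8.

11.8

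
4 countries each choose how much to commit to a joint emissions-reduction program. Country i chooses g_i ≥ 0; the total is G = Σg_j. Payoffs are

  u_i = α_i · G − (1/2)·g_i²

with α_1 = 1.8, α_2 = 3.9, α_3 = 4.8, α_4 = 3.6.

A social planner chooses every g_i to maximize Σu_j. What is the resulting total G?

56.4

Planner FOC: ∂(Σu_j)/∂g_i = (Σα_j) − g_i = 0, so g_i^SO = Σα_j = 14.1 for every i; G^SO = 56.4.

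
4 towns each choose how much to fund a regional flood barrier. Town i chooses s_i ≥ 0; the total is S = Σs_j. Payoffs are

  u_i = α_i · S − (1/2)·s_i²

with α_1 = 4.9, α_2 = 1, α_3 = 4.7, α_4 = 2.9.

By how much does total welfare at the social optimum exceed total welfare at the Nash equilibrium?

Town i's FOC: ∂u_i/∂s_i = α_i − s_i = 0, so s_i* = α_i.
NE contributions = (4.9, 1, 4.7, 2.9); S = 13.5.
W^NE = (Σα)·S − ½Σα_i² = 13.5² − ½·55.51 = 154.495.
Planner sets s_i = Σα_j = 13.5 for every i, so S^SO = 4·13.5 = 54.
W^SO = (Σα)·S^SO − ½·4·(Σα)² = (4/2)·13.5² = 364.5.
Deadweight loss = W^SO − W^NE = 210.005.

210.005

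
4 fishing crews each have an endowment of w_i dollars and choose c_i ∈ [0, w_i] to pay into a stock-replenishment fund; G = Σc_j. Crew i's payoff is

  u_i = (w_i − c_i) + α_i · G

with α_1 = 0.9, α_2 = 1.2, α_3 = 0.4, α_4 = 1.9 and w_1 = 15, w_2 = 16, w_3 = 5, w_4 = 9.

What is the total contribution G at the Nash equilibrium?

∂u_i/∂c_i = α_i − 1, so crew i contributes w_i if α_i > 1, else 0.
α_i > 1 for i ∈ {2, 4}; NE contributions (0, 16, 0, 9), G = 25.

25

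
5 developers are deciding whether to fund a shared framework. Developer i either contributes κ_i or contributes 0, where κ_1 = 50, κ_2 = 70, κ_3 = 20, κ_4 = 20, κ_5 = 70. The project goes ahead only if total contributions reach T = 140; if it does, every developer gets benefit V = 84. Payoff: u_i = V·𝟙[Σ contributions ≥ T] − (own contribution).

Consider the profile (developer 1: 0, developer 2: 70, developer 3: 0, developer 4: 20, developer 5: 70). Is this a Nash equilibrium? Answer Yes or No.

No

Total = 160 ≥ 140: provided.
Developer 1 (pledges 0, payoff 84): pledging 50 → total 210, payoff 34. No gain.
Developer 2 (pledges 70, payoff 14): dropping to 0 → total 90, payoff 0. No gain.
Developer 3 (pledges 0, payoff 84): pledging 20 → total 180, payoff 64. No gain.
Developer 4 (pledges 20, payoff 64): dropping to 0 → total 140, payoff 84. Profitable deviation.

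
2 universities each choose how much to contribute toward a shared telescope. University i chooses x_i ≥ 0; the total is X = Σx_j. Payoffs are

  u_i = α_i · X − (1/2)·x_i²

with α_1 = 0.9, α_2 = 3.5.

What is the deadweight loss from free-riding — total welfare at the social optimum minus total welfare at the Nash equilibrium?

University i's FOC: ∂u_i/∂x_i = α_i − x_i = 0, so x_i* = α_i.
NE contributions = (0.9, 3.5); X = 4.4.
W^NE = (Σα)·X − ½Σα_i² = 4.4² − ½·13.06 = 12.83.
Planner sets x_i = Σα_j = 4.4 for every i, so X^SO = 2·4.4 = 8.8.
W^SO = (Σα)·X^SO − ½·2·(Σα)² = (2/2)·4.4² = 19.36.
Deadweight loss = W^SO − W^NE = 6.53.

6.53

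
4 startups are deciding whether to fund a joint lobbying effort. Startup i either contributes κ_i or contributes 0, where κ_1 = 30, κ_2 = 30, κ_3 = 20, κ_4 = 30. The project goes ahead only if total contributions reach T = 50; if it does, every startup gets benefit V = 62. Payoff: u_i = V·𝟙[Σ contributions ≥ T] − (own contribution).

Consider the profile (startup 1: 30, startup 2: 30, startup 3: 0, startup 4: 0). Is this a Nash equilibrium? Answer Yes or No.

Yes

Total = 60 ≥ 50: provided.
Startup 1 (pledges 30, payoff 32): dropping to 0 → total 30, payoff 0. No gain.
Startup 2 (pledges 30, payoff 32): dropping to 0 → total 30, payoff 0. No gain.
Startup 3 (pledges 0, payoff 62): pledging 20 → total 80, payoff 42. No gain.
Startup 4 (pledges 0, payoff 62): pledging 30 → total 90, payoff 32. No gain.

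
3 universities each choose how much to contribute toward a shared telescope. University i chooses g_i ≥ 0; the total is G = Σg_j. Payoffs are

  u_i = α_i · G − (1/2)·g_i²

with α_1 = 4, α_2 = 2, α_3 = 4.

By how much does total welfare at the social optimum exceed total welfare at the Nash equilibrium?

68

University i's FOC: ∂u_i/∂g_i = α_i − g_i = 0, so g_i* = α_i.
NE contributions = (4, 2, 4); G = 10.
W^NE = (Σα)·G − ½Σα_i² = 10² − ½·36 = 82.
Planner sets g_i = Σα_j = 10 for every i, so G^SO = 3·10 = 30.
W^SO = (Σα)·G^SO − ½·3·(Σα)² = (3/2)·10² = 150.
Deadweight loss = W^SO − W^NE = 68.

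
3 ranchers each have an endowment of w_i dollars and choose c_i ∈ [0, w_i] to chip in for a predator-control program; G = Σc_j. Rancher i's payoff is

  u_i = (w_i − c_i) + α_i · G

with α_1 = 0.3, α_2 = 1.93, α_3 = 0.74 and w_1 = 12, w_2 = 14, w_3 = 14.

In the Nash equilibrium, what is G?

14

∂u_i/∂c_i = α_i − 1, so rancher i contributes w_i if α_i > 1, else 0.
α_i > 1 for i ∈ {2}; NE contributions (0, 14, 0), G = 14.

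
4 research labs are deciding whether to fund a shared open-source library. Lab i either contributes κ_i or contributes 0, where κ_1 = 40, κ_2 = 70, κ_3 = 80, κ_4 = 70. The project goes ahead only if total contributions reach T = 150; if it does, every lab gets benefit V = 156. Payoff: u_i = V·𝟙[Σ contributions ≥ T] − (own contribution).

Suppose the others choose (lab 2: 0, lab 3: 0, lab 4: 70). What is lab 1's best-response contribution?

0

Others' total = 70. Even contributing 40 gives 110 < 150: no benefit either way.
Best response: 0.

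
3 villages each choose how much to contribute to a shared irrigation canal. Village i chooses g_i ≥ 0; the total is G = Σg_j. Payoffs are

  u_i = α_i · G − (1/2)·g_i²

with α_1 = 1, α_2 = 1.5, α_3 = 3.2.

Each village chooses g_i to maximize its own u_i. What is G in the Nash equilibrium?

Village i's FOC: ∂u_i/∂g_i = α_i − g_i = 0, so g_i* = α_i.
NE contributions = (1, 1.5, 3.2); G = 5.7.

5.7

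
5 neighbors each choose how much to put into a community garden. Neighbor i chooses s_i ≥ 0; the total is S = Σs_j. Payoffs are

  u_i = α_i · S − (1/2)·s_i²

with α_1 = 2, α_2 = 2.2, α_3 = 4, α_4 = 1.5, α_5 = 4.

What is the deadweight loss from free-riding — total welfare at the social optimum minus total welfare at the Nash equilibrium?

Neighbor i's FOC: ∂u_i/∂s_i = α_i − s_i = 0, so s_i* = α_i.
NE contributions = (2, 2.2, 4, 1.5, 4); S = 13.7.
W^NE = (Σα)·S − ½Σα_i² = 13.7² − ½·43.09 = 166.145.
Planner sets s_i = Σα_j = 13.7 for every i, so S^SO = 5·13.7 = 68.5.
W^SO = (Σα)·S^SO − ½·5·(Σα)² = (5/2)·13.7² = 469.225.
Deadweight loss = W^SO − W^NE = 303.08.

303.08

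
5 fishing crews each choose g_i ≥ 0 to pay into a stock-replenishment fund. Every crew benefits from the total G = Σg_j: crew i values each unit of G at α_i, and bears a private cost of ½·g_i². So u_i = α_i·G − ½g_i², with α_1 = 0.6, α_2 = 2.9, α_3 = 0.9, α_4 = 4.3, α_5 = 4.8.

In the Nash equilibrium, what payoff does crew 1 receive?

Crew i's FOC: ∂u_i/∂g_i = α_i − g_i = 0, so g_i* = α_i.
NE contributions = (0.6, 2.9, 0.9, 4.3, 4.8); G = 13.5.
u_1 = α_1·G − ½·(g_1)² = 0.6·13.5 − ½·0.6² = 7.92.

7.92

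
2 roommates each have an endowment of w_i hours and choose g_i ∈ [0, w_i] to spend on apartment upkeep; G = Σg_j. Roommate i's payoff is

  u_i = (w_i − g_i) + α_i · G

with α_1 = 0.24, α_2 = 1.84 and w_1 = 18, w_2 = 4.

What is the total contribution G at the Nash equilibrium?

∂u_i/∂g_i = α_i − 1, so roommate i contributes w_i if α_i > 1, else 0.
α_i > 1 for i ∈ {2}; NE contributions (0, 4), G = 4.

4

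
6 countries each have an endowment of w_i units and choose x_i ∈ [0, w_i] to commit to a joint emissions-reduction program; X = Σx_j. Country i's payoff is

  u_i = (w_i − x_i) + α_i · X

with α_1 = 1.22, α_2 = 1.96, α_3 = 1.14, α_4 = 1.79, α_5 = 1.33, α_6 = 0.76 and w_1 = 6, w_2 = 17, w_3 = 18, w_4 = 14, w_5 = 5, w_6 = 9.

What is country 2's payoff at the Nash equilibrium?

117.6

∂u_i/∂x_i = α_i − 1, so country i contributes w_i if α_i > 1, else 0.
α_i > 1 for i ∈ {1, 2, 3, 4, 5}; NE contributions (6, 17, 18, 14, 5, 0), X = 60.
u_2 = (17 − 17) + 1.96·60 = 117.6.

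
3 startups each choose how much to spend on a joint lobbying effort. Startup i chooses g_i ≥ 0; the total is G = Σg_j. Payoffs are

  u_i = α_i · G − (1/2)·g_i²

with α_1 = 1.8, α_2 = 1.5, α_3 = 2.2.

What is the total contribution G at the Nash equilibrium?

5.5

Startup i's FOC: ∂u_i/∂g_i = α_i − g_i = 0, so g_i* = α_i.
NE contributions = (1.8, 1.5, 2.2); G = 5.5.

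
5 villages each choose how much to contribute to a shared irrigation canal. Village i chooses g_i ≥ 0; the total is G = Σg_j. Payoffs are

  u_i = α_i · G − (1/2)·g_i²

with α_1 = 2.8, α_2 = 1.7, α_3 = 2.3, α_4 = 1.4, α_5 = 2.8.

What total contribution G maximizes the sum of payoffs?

Planner FOC: ∂(Σu_j)/∂g_i = (Σα_j) − g_i = 0, so g_i^SO = Σα_j = 11 for every i; G^SO = 55.

55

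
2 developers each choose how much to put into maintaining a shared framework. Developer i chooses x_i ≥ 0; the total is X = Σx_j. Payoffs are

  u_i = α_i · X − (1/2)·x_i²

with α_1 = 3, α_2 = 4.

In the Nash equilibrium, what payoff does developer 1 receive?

16.5

Developer i's FOC: ∂u_i/∂x_i = α_i − x_i = 0, so x_i* = α_i.
NE contributions = (3, 4); X = 7.
u_1 = α_1·X − ½·(x_1)² = 3·7 − ½·3² = 16.5.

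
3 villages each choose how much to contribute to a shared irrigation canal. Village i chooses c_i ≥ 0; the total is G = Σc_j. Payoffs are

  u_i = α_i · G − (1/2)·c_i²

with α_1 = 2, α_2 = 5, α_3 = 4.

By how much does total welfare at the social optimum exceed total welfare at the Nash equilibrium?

83

Village i's FOC: ∂u_i/∂c_i = α_i − c_i = 0, so c_i* = α_i.
NE contributions = (2, 5, 4); G = 11.
W^NE = (Σα)·G − ½Σα_i² = 11² − ½·45 = 98.5.
Planner sets c_i = Σα_j = 11 for every i, so G^SO = 3·11 = 33.
W^SO = (Σα)·G^SO − ½·3·(Σα)² = (3/2)·11² = 181.5.
Deadweight loss = W^SO − W^NE = 83.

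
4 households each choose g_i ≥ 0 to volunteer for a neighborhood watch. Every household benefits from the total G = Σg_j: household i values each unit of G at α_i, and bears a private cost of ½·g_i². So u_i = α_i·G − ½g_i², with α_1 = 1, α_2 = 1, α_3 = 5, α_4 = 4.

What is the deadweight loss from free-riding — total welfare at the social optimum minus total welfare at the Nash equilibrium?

Household i's FOC: ∂u_i/∂g_i = α_i − g_i = 0, so g_i* = α_i.
NE contributions = (1, 1, 5, 4); G = 11.
W^NE = (Σα)·G − ½Σα_i² = 11² − ½·43 = 99.5.
Planner sets g_i = Σα_j = 11 for every i, so G^SO = 4·11 = 44.
W^SO = (Σα)·G^SO − ½·4·(Σα)² = (4/2)·11² = 242.
Deadweight loss = W^SO − W^NE = 142.5.

142.5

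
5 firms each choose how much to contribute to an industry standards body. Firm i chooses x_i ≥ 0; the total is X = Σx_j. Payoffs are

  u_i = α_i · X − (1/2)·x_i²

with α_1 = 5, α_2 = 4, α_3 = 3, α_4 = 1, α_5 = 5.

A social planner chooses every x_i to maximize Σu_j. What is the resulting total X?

90

Planner FOC: ∂(Σu_j)/∂x_i = (Σα_j) − x_i = 0, so x_i^SO = Σα_j = 18 for every i; X^SO = 90.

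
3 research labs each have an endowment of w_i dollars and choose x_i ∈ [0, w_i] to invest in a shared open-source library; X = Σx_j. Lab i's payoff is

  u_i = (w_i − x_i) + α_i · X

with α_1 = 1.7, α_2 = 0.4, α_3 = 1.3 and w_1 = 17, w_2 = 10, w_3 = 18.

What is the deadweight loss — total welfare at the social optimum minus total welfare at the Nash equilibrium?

24

∂u_i/∂x_i = α_i − 1, so lab i contributes w_i if α_i > 1, else 0.
α_i > 1 for i ∈ {1, 3}; NE contributions (17, 0, 18), X = 35.
W^NE = Σw_i − X^NE + (Σα_i)·X^NE = 45 + 2.4·35 = 129.
Planner: ∂(Σu_j)/∂x_i = Σα_j − 1 = 2.4 > 0, so everyone contributes w_i; X^SO = 45, W^SO = 45 + 2.4·45 = 153.
Deadweight loss = 24.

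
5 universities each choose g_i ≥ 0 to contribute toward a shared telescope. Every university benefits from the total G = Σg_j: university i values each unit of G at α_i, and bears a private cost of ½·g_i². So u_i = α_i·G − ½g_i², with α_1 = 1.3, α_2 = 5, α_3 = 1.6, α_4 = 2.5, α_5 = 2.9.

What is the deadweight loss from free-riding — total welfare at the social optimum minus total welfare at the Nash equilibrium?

287.29

University i's FOC: ∂u_i/∂g_i = α_i − g_i = 0, so g_i* = α_i.
NE contributions = (1.3, 5, 1.6, 2.5, 2.9); G = 13.3.
W^NE = (Σα)·G − ½Σα_i² = 13.3² − ½·43.91 = 154.935.
Planner sets g_i = Σα_j = 13.3 for every i, so G^SO = 5·13.3 = 66.5.
W^SO = (Σα)·G^SO − ½·5·(Σα)² = (5/2)·13.3² = 442.225.
Deadweight loss = W^SO − W^NE = 287.29.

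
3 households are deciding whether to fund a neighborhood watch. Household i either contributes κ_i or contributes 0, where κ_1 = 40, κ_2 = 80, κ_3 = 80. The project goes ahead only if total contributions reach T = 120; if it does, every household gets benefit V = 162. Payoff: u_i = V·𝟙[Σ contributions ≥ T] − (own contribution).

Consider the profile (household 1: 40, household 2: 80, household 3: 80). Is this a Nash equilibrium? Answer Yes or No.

No

Total = 200 ≥ 120: provided.
Household 1 (pledges 40, payoff 122): dropping to 0 → total 160, payoff 162. Profitable deviation.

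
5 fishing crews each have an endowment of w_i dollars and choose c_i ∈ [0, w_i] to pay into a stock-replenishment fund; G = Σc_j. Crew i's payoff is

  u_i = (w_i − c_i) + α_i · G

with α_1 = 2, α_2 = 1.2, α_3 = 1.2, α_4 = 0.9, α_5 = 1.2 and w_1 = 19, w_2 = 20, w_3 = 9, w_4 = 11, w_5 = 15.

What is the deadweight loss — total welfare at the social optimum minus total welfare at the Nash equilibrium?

60.5

∂u_i/∂c_i = α_i − 1, so crew i contributes w_i if α_i > 1, else 0.
α_i > 1 for i ∈ {1, 2, 3, 5}; NE contributions (19, 20, 9, 0, 15), G = 63.
W^NE = Σw_i − G^NE + (Σα_i)·G^NE = 74 + 5.5·63 = 420.5.
Planner: ∂(Σu_j)/∂c_i = Σα_j − 1 = 5.5 > 0, so everyone contributes w_i; G^SO = 74, W^SO = 74 + 5.5·74 = 481.
Deadweight loss = 60.5.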